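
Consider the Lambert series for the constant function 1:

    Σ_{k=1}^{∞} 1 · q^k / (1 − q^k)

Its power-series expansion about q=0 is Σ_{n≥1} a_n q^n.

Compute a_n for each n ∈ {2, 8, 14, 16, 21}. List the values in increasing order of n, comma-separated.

n=2: 1·2 2·1  f→[1+1]=2
q^8  k|8↦f(k): 8:1 4:1 2:1 1:1  a_8=4
[q^14] f(1)=1,f(2)=1,f(7)=1,f(14)=1 ⇒ 4
[q^16] f(1)=1,f(2)=1,f(4)=1,f(8)=1,f(16)=1 ⇒ 5
q^21  k|21↦f(k): 21:1 7:1 3:1 1:1  a_21=4

2, 4, 4, 5, 4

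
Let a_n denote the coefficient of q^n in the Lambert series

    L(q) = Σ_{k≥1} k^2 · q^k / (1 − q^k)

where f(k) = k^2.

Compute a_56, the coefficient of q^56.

a_56 = 4250

n=56: 1·56 2·28 4·14 7·8 8·7 14·4 28·2 56·1  f→[1+4+16+49+64+196+784+3136]=4250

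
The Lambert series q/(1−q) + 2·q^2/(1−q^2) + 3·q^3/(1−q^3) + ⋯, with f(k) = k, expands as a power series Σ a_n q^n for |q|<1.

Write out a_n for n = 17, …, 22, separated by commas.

[q^17] f(1)=1,f(17)=17 ⇒ 18
d|18:{1,2,3,6,9,18}  Σf=1+2+3+6+9+18=39
[q^19] f(19)=19,f(1)=1 ⇒ 20
n=20: 1·20 2·10 4·5 5·4 10·2 20·1  f→[1+2+4+5+10+20]=42
d|21:{1,3,7,21}  Σf=1+3+7+21=32
q^22  k|22↦f(k): 1:1 2:2 11:11 22:22  a_22=36

18, 39, 20, 42, 32, 36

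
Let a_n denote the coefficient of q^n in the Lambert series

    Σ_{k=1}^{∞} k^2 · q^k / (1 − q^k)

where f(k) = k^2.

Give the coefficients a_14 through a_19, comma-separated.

d|14:{14,7,2,1}  Σf=196+49+4+1=250
q^15  k|15↦f(k): 15:225 5:25 3:9 1:1  a_15=260
[q^16] f(1)=1,f(2)=4,f(4)=16,f(8)=64,f(16)=256 ⇒ 341
n=17: 17·1 1·17  f→[289+1]=290
[q^18] f(18)=324,f(9)=81,f(6)=36,f(3)=9,f(2)=4,f(1)=1 ⇒ 455
d|19:{19,1}  Σf=361+1=362

250, 260, 341, 290, 455, 362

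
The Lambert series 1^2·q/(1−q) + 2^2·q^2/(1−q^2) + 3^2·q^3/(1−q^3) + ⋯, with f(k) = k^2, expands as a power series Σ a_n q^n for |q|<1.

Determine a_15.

a_15 = 260

d|15:{1,3,5,15}  Σf=1+9+25+225=260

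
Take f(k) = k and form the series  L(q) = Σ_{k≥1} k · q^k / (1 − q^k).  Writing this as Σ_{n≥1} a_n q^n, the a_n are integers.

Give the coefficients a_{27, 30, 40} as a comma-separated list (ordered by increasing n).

q^27  k|27↦f(k): 1:1 3:3 9:9 27:27  a_27=40
q^30  k|30↦f(k): 1:1 2:2 3:3 5:5 6:6 10:10 15:15 30:30  a_30=72
q^40  k|40↦f(k): 40:40 20:20 10:10 8:8 5:5 4:4 2:2 1:1  a_40=90

40, 72, 90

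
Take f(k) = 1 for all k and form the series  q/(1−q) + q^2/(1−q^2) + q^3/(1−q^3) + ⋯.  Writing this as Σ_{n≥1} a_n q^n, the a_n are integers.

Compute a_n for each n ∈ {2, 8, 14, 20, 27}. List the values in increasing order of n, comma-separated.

2, 4, 4, 6, 4

[q^2] f(1)=1,f(2)=1 ⇒ 2
[q^8] f(8)=1,f(4)=1,f(2)=1,f(1)=1 ⇒ 4
n=14: 14·1 7·2 2·7 1·14  f→[1+1+1+1]=4
q^20  k|20↦f(k): 1:1 2:1 4:1 5:1 10:1 20:1  a_20=6
n=27: 27·1 9·3 3·9 1·27  f→[1+1+1+1]=4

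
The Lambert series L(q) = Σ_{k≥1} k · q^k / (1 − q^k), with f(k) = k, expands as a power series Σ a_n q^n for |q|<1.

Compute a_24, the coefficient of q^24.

q^24  k|24↦f(k): 24:24 12:12 8:8 6:6 4:4 3:3 2:2 1:1  a_24=60

a_24 = 60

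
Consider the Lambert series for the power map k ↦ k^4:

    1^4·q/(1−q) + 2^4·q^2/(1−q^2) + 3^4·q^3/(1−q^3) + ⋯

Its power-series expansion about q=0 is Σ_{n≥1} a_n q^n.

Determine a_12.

a_12 = 22386

d|12:{1,2,3,4,6,12}  Σf=1+16+81+256+1296+20736=22386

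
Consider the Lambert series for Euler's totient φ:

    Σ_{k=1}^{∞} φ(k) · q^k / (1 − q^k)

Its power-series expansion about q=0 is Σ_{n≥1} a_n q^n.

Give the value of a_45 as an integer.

n=45: 45·1 15·3 9·5 5·9 3·15 1·45  φ→[24+8+6+4+2+1]=45

a_45 = 45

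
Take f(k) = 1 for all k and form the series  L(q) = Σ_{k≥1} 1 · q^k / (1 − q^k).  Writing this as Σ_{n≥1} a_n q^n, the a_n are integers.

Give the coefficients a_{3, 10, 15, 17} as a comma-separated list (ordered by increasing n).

[q^3] f(3)=1,f(1)=1 ⇒ 2
[q^10] f(1)=1,f(2)=1,f(5)=1,f(10)=1 ⇒ 4
n=15: 15·1 5·3 3·5 1·15  f→[1+1+1+1]=4
[q^17] f(1)=1,f(17)=1 ⇒ 2

2, 4, 4, 2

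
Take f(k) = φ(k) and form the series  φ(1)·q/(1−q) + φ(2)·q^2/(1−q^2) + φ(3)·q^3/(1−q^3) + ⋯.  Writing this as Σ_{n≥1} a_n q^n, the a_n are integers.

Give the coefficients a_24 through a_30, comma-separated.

n=24: 1·24 2·12 3·8 4·6 6·4 8·3 12·2 24·1  φ→[1+1+2+2+2+4+4+8]=24
q^25  k|25↦φ(k): 25:20 5:4 1:1  a_25=25
n=26: 1·26 2·13 13·2 26·1  φ→[1+1+12+12]=26
d|27:{1,3,9,27}  Σφ=1+2+6+18=27
q^28  k|28↦φ(k): 1:1 2:1 4:2 7:6 14:6 28:12  a_28=28
n=29: 1·29 29·1  φ→[1+28]=29
q^30  k|30↦φ(k): 1:1 2:1 3:2 5:4 6:2 10:4 15:8 30:8  a_30=30

24, 25, 26, 27, 28, 29, 30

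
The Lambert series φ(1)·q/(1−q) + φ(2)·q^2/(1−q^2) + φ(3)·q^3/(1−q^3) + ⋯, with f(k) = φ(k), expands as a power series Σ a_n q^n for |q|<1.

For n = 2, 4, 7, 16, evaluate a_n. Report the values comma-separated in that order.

q^2  k|2↦φ(k): 1:1 2:1  a_2=2
d|4:{4,2,1}  Σφ=2+1+1=4
[q^7] φ(1)=1,φ(7)=6 ⇒ 7
[q^16] φ(16)=8,φ(8)=4,φ(4)=2,φ(2)=1,φ(1)=1 ⇒ 16

2, 4, 7, 16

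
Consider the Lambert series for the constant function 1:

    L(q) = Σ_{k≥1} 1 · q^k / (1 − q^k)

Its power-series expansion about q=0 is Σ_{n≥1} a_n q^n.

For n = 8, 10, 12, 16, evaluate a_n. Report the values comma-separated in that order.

[q^8] f(8)=1,f(4)=1,f(2)=1,f(1)=1 ⇒ 4
d|10:{1,2,5,10}  Σf=1+1+1+1=4
[q^12] f(12)=1,f(6)=1,f(4)=1,f(3)=1,f(2)=1,f(1)=1 ⇒ 6
q^16  k|16↦f(k): 1:1 2:1 4:1 8:1 16:1  a_16=5

4, 4, 6, 5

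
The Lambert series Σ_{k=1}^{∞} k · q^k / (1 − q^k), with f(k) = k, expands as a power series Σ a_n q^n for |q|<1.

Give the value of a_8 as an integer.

q^8  k|8↦f(k): 8:8 4:4 2:2 1:1  a_8=15

a_8 = 15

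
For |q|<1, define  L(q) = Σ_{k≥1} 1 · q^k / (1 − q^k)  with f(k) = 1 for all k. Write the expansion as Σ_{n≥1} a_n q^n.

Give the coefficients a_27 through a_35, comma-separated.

n=27: 1·27 3·9 9·3 27·1  f→[1+1+1+1]=4
q^28  k|28↦f(k): 1:1 2:1 4:1 7:1 14:1 28:1  a_28=6
n=29: 1·29 29·1  f→[1+1]=2
q^30  k|30↦f(k): 30:1 15:1 10:1 6:1 5:1 3:1 2:1 1:1  a_30=8
[q^31] f(31)=1,f(1)=1 ⇒ 2
n=32: 32·1 16·2 8·4 4·8 2·16 1·32  f→[1+1+1+1+1+1]=6
[q^33] f(33)=1,f(11)=1,f(3)=1,f(1)=1 ⇒ 4
n=34: 34·1 17·2 2·17 1·34  f→[1+1+1+1]=4
d|35:{1,5,7,35}  Σf=1+1+1+1=4

4, 6, 2, 8, 2, 6, 4, 4, 4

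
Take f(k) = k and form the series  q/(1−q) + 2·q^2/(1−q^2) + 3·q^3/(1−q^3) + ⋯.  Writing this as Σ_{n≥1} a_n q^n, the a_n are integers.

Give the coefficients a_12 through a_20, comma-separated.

[q^12] f(12)=12,f(6)=6,f(4)=4,f(3)=3,f(2)=2,f(1)=1 ⇒ 28
[q^13] f(13)=13,f(1)=1 ⇒ 14
[q^14] f(1)=1,f(2)=2,f(7)=7,f(14)=14 ⇒ 24
[q^15] f(15)=15,f(5)=5,f(3)=3,f(1)=1 ⇒ 24
d|16:{1,2,4,8,16}  Σf=1+2+4+8+16=31
q^17  k|17↦f(k): 17:17 1:1  a_17=18
d|18:{18,9,6,3,2,1}  Σf=18+9+6+3+2+1=39
[q^19] f(19)=19,f(1)=1 ⇒ 20
q^20  k|20↦f(k): 1:1 2:2 4:4 5:5 10:10 20:20  a_20=42

28, 14, 24, 24, 31, 18, 39, 20, 42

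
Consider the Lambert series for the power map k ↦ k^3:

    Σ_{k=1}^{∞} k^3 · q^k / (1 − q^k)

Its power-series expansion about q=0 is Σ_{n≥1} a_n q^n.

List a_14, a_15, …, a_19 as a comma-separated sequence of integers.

[q^14] f(14)=2744,f(7)=343,f(2)=8,f(1)=1 ⇒ 3096
n=15: 15·1 5·3 3·5 1·15  f→[3375+125+27+1]=3528
d|16:{16,8,4,2,1}  Σf=4096+512+64+8+1=4681
[q^17] f(1)=1,f(17)=4913 ⇒ 4914
[q^18] f(1)=1,f(2)=8,f(3)=27,f(6)=216,f(9)=729,f(18)=5832 ⇒ 6813
n=19: 19·1 1·19  f→[6859+1]=6860

3096, 3528, 4681, 4914, 6813, 6860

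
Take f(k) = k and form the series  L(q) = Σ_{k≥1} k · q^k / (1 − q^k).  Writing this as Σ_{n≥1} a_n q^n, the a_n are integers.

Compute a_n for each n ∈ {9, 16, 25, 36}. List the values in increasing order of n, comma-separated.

13, 31, 31, 91

d|9:{9,3,1}  Σf=9+3+1=13
q^16  k|16↦f(k): 16:16 8:8 4:4 2:2 1:1  a_16=31
d|25:{1,5,25}  Σf=1+5+25=31
d|36:{36,18,12,9,6,4,3,2,1}  Σf=36+18+12+9+6+4+3+2+1=91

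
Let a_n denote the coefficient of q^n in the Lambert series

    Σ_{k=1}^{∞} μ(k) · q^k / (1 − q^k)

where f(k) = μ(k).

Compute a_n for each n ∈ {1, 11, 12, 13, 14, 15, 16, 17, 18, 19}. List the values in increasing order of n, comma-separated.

[q^1] μ(1)=1 ⇒ 1
n=11: 1·11 11·1  μ→[1+(-1)]=0
n=12: 1·12 2·6 3·4 4·3 6·2 12·1  μ→[1+(-1)+(-1)+0+1+0]=0
n=13: 13·1 1·13  μ→[(-1)+1]=0
[q^14] μ(14)=1,μ(7)=-1,μ(2)=-1,μ(1)=1 ⇒ 0
q^15  k|15↦μ(k): 15:1 5:-1 3:-1 1:1  a_15=0
n=16: 16·1 8·2 4·4 2·8 1·16  μ→[0+0+0+(-1)+1]=0
n=17: 17·1 1·17  μ→[(-1)+1]=0
d|18:{1,2,3,6,9,18}  Σμ=1+(-1)+(-1)+1+0+0=0
q^19  k|19↦μ(k): 19:-1 1:1  a_19=0

1, 0, 0, 0, 0, 0, 0, 0, 0, 0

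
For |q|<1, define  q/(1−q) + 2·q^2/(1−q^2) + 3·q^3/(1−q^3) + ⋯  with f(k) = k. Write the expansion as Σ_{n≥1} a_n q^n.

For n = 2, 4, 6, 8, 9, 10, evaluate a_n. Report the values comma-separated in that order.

3, 7, 12, 15, 13, 18

[q^2] f(2)=2,f(1)=1 ⇒ 3
q^4  k|4↦f(k): 1:1 2:2 4:4  a_4=7
n=6: 1·6 2·3 3·2 6·1  f→[1+2+3+6]=12
[q^8] f(8)=8,f(4)=4,f(2)=2,f(1)=1 ⇒ 15
n=9: 9·1 3·3 1·9  f→[9+3+1]=13
n=10: 1·10 2·5 5·2 10·1  f→[1+2+5+10]=18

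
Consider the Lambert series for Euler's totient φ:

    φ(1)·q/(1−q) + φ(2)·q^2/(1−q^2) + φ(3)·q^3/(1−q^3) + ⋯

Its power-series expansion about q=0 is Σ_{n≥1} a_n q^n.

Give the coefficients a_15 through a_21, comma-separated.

q^15  k|15↦φ(k): 1:1 3:2 5:4 15:8  a_15=15
q^16  k|16↦φ(k): 16:8 8:4 4:2 2:1 1:1  a_16=16
[q^17] φ(1)=1,φ(17)=16 ⇒ 17
q^18  k|18↦φ(k): 1:1 2:1 3:2 6:2 9:6 18:6  a_18=18
[q^19] φ(1)=1,φ(19)=18 ⇒ 19
n=20: 20·1 10·2 5·4 4·5 2·10 1·20  φ→[8+4+4+2+1+1]=20
n=21: 1·21 3·7 7·3 21·1  φ→[1+2+6+12]=21

15, 16, 17, 18, 19, 20, 21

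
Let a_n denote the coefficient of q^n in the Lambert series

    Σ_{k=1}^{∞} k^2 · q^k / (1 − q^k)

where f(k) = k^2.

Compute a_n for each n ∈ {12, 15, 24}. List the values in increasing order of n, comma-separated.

d|12:{12,6,4,3,2,1}  Σf=144+36+16+9+4+1=210
q^15  k|15↦f(k): 15:225 5:25 3:9 1:1  a_15=260
d|24:{24,12,8,6,4,3,2,1}  Σf=576+144+64+36+16+9+4+1=850

210, 260, 850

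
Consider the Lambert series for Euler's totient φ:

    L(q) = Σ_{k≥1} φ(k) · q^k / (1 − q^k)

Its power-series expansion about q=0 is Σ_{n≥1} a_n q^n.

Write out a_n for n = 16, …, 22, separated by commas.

d|16:{16,8,4,2,1}  Σφ=8+4+2+1+1=16
d|17:{1,17}  Σφ=1+16=17
q^18  k|18↦φ(k): 1:1 2:1 3:2 6:2 9:6 18:6  a_18=18
n=19: 1·19 19·1  φ→[1+18]=19
[q^20] φ(1)=1,φ(2)=1,φ(4)=2,φ(5)=4,φ(10)=4,φ(20)=8 ⇒ 20
n=21: 21·1 7·3 3·7 1·21  φ→[12+6+2+1]=21
q^22  k|22↦φ(k): 1:1 2:1 11:10 22:10  a_22=22

16, 17, 18, 19, 20, 21, 22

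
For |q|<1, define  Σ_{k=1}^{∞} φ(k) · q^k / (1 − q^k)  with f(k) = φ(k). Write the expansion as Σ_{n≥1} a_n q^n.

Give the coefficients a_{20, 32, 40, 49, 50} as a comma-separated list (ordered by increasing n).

q^20  k|20↦φ(k): 20:8 10:4 5:4 4:2 2:1 1:1  a_20=20
n=32: 32·1 16·2 8·4 4·8 2·16 1·32  φ→[16+8+4+2+1+1]=32
q^40  k|40↦φ(k): 1:1 2:1 4:2 5:4 8:4 10:4 20:8 40:16  a_40=40
n=49: 49·1 7·7 1·49  φ→[42+6+1]=49
[q^50] φ(50)=20,φ(25)=20,φ(10)=4,φ(5)=4,φ(2)=1,φ(1)=1 ⇒ 50

20, 32, 40, 49, 50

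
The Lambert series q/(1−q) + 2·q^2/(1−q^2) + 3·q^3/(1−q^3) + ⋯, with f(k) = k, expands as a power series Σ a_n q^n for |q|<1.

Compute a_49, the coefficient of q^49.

a_49 = 57

n=49: 49·1 7·7 1·49  f→[49+7+1]=57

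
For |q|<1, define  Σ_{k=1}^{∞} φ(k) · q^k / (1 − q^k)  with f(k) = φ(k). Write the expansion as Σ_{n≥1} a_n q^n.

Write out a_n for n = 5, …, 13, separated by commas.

[q^5] φ(1)=1,φ(5)=4 ⇒ 5
n=6: 1·6 2·3 3·2 6·1  φ→[1+1+2+2]=6
[q^7] φ(1)=1,φ(7)=6 ⇒ 7
n=8: 8·1 4·2 2·4 1·8  φ→[4+2+1+1]=8
q^9  k|9↦φ(k): 1:1 3:2 9:6  a_9=9
n=10: 10·1 5·2 2·5 1·10  φ→[4+4+1+1]=10
[q^11] φ(1)=1,φ(11)=10 ⇒ 11
n=12: 12·1 6·2 4·3 3·4 2·6 1·12  φ→[4+2+2+2+1+1]=12
q^13  k|13↦φ(k): 1:1 13:12  a_13=13

5, 6, 7, 8, 9, 10, 11, 12, 13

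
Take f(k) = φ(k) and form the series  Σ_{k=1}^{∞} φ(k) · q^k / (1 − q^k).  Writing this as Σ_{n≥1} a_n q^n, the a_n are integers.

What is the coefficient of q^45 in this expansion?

d|45:{45,15,9,5,3,1}  Σφ=24+8+6+4+2+1=45

a_45 = 45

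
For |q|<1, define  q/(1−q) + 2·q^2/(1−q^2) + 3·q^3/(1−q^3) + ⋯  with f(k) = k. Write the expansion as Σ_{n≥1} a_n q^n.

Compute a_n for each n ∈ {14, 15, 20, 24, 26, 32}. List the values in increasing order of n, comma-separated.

24, 24, 42, 60, 42, 63

d|14:{1,2,7,14}  Σf=1+2+7+14=24
n=15: 15·1 5·3 3·5 1·15  f→[15+5+3+1]=24
q^20  k|20↦f(k): 1:1 2:2 4:4 5:5 10:10 20:20  a_20=42
d|24:{1,2,3,4,6,8,12,24}  Σf=1+2+3+4+6+8+12+24=60
q^26  k|26↦f(k): 26:26 13:13 2:2 1:1  a_26=42
q^32  k|32↦f(k): 1:1 2:2 4:4 8:8 16:16 32:32  a_32=63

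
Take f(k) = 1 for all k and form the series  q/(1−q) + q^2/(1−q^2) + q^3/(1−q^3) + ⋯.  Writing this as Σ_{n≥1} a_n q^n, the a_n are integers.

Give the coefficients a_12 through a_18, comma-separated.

6, 2, 4, 4, 5, 2, 6

n=12: 1·12 2·6 3·4 4·3 6·2 12·1  f→[1+1+1+1+1+1]=6
n=13: 13·1 1·13  f→[1+1]=2
q^14  k|14↦f(k): 14:1 7:1 2:1 1:1  a_14=4
n=15: 15·1 5·3 3·5 1·15  f→[1+1+1+1]=4
q^16  k|16↦f(k): 1:1 2:1 4:1 8:1 16:1  a_16=5
d|17:{1,17}  Σf=1+1=2
q^18  k|18↦f(k): 1:1 2:1 3:1 6:1 9:1 18:1  a_18=6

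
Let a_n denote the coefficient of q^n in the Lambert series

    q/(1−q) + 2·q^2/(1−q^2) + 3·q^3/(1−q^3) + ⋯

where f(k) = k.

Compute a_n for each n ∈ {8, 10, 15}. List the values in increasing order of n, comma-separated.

15, 18, 24

d|8:{1,2,4,8}  Σf=1+2+4+8=15
n=10: 1·10 2·5 5·2 10·1  f→[1+2+5+10]=18
n=15: 15·1 5·3 3·5 1·15  f→[15+5+3+1]=24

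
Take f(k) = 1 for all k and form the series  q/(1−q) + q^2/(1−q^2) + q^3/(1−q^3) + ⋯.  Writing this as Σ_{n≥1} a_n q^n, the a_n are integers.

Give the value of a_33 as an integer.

a_33 = 4

[q^33] f(33)=1,f(11)=1,f(3)=1,f(1)=1 ⇒ 4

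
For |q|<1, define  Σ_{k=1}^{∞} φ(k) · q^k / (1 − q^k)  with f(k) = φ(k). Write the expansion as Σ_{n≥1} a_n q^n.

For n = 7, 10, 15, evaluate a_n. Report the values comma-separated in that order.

d|7:{1,7}  Σφ=1+6=7
d|10:{1,2,5,10}  Σφ=1+1+4+4=10
d|15:{1,3,5,15}  Σφ=1+2+4+8=15

7, 10, 15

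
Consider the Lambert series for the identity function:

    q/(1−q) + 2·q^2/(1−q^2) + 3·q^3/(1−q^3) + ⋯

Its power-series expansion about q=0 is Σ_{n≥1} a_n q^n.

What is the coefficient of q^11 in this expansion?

a_11 = 12

d|11:{11,1}  Σf=11+1=12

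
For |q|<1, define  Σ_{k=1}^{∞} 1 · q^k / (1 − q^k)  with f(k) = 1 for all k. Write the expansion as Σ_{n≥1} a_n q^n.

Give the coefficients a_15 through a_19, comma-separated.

q^15  k|15↦f(k): 1:1 3:1 5:1 15:1  a_15=4
q^16  k|16↦f(k): 1:1 2:1 4:1 8:1 16:1  a_16=5
q^17  k|17↦f(k): 17:1 1:1  a_17=2
[q^18] f(18)=1,f(9)=1,f(6)=1,f(3)=1,f(2)=1,f(1)=1 ⇒ 6
[q^19] f(1)=1,f(19)=1 ⇒ 2

4, 5, 2, 6, 2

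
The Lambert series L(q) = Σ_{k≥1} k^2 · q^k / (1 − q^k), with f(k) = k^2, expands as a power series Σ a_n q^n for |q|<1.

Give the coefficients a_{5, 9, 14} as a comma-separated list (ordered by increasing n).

n=5: 1·5 5·1  f→[1+25]=26
q^9  k|9↦f(k): 1:1 3:9 9:81  a_9=91
[q^14] f(1)=1,f(2)=4,f(7)=49,f(14)=196 ⇒ 250

26, 91, 250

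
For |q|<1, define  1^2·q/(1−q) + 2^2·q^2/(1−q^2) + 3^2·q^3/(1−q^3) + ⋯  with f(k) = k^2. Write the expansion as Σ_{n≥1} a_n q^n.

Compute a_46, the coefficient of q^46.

a_46 = 2650

n=46: 46·1 23·2 2·23 1·46  f→[2116+529+4+1]=2650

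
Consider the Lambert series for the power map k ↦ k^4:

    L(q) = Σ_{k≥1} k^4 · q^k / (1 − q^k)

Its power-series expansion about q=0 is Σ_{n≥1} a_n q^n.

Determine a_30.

a_30 = 872644

q^30  k|30↦f(k): 1:1 2:16 3:81 5:625 6:1296 10:10000 15:50625 30:810000  a_30=872644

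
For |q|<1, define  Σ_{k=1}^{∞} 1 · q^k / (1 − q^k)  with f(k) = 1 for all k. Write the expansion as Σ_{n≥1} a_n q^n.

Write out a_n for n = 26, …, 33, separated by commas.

n=26: 26·1 13·2 2·13 1·26  f→[1+1+1+1]=4
n=27: 27·1 9·3 3·9 1·27  f→[1+1+1+1]=4
[q^28] f(1)=1,f(2)=1,f(4)=1,f(7)=1,f(14)=1,f(28)=1 ⇒ 6
d|29:{1,29}  Σf=1+1=2
d|30:{1,2,3,5,6,10,15,30}  Σf=1+1+1+1+1+1+1+1=8
[q^31] f(31)=1,f(1)=1 ⇒ 2
d|32:{32,16,8,4,2,1}  Σf=1+1+1+1+1+1=6
[q^33] f(33)=1,f(11)=1,f(3)=1,f(1)=1 ⇒ 4

4, 4, 6, 2, 8, 2, 6, 4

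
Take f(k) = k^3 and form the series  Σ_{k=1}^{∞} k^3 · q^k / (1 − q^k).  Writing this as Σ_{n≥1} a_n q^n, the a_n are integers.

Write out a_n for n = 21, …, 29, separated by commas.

9632, 11988, 12168, 16380, 15751, 19782, 20440, 25112, 24390

d|21:{1,3,7,21}  Σf=1+27+343+9261=9632
n=22: 22·1 11·2 2·11 1·22  f→[10648+1331+8+1]=11988
n=23: 1·23 23·1  f→[1+12167]=12168
[q^24] f(1)=1,f(2)=8,f(3)=27,f(4)=64,f(6)=216,f(8)=512,f(12)=1728,f(24)=13824 ⇒ 16380
[q^25] f(25)=15625,f(5)=125,f(1)=1 ⇒ 15751
[q^26] f(1)=1,f(2)=8,f(13)=2197,f(26)=17576 ⇒ 19782
d|27:{27,9,3,1}  Σf=19683+729+27+1=20440
d|28:{28,14,7,4,2,1}  Σf=21952+2744+343+64+8+1=25112
d|29:{29,1}  Σf=24389+1=24390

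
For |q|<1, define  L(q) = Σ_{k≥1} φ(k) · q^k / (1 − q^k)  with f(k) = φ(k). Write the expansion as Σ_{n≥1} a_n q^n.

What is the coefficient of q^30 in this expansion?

n=30: 30·1 15·2 10·3 6·5 5·6 3·10 2·15 1·30  φ→[8+8+4+2+4+2+1+1]=30

a_30 = 30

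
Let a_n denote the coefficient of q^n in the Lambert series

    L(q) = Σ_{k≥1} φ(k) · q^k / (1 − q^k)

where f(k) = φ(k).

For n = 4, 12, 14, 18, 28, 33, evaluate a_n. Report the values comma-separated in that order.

[q^4] φ(4)=2,φ(2)=1,φ(1)=1 ⇒ 4
[q^12] φ(1)=1,φ(2)=1,φ(3)=2,φ(4)=2,φ(6)=2,φ(12)=4 ⇒ 12
d|14:{14,7,2,1}  Σφ=6+6+1+1=14
n=18: 1·18 2·9 3·6 6·3 9·2 18·1  φ→[1+1+2+2+6+6]=18
[q^28] φ(1)=1,φ(2)=1,φ(4)=2,φ(7)=6,φ(14)=6,φ(28)=12 ⇒ 28
q^33  k|33↦φ(k): 33:20 11:10 3:2 1:1  a_33=33

4, 12, 14, 18, 28, 33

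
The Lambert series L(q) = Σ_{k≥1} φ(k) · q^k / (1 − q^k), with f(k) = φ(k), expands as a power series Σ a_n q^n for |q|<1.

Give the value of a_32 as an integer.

[q^32] φ(32)=16,φ(16)=8,φ(8)=4,φ(4)=2,φ(2)=1,φ(1)=1 ⇒ 32

a_32 = 32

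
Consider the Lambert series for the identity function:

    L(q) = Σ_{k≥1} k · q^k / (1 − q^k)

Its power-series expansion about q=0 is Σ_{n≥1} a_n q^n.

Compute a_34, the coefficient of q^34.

[q^34] f(1)=1,f(2)=2,f(17)=17,f(34)=34 ⇒ 54

a_34 = 54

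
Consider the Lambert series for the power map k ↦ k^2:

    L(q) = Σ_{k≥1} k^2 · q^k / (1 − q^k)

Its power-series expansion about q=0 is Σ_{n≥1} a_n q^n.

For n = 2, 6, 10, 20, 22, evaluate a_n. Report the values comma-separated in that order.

q^2  k|2↦f(k): 2:4 1:1  a_2=5
q^6  k|6↦f(k): 6:36 3:9 2:4 1:1  a_6=50
q^10  k|10↦f(k): 10:100 5:25 2:4 1:1  a_10=130
d|20:{20,10,5,4,2,1}  Σf=400+100+25+16+4+1=546
n=22: 22·1 11·2 2·11 1·22  f→[484+121+4+1]=610

5, 50, 130, 546, 610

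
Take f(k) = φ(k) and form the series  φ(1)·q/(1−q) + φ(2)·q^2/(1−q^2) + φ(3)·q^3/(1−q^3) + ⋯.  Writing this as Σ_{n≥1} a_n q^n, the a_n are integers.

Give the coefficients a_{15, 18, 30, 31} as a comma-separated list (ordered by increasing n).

[q^15] φ(1)=1,φ(3)=2,φ(5)=4,φ(15)=8 ⇒ 15
d|18:{1,2,3,6,9,18}  Σφ=1+1+2+2+6+6=18
n=30: 1·30 2·15 3·10 5·6 6·5 10·3 15·2 30·1  φ→[1+1+2+4+2+4+8+8]=30
n=31: 1·31 31·1  φ→[1+30]=31

15, 18, 30, 31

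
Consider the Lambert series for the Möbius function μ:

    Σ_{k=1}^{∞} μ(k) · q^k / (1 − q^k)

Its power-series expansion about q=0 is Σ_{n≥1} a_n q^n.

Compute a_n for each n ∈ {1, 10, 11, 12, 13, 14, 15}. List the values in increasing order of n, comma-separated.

[q^1] μ(1)=1 ⇒ 1
[q^10] μ(10)=1,μ(5)=-1,μ(2)=-1,μ(1)=1 ⇒ 0
q^11  k|11↦μ(k): 1:1 11:-1  a_11=0
n=12: 1·12 2·6 3·4 4·3 6·2 12·1  μ→[1+(-1)+(-1)+0+1+0]=0
[q^13] μ(13)=-1,μ(1)=1 ⇒ 0
[q^14] μ(1)=1,μ(2)=-1,μ(7)=-1,μ(14)=1 ⇒ 0
q^15  k|15↦μ(k): 15:1 5:-1 3:-1 1:1  a_15=0

1, 0, 0, 0, 0, 0, 0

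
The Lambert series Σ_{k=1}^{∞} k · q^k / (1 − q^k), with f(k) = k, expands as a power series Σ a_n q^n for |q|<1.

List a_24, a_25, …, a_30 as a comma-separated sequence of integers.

60, 31, 42, 40, 56, 30, 72

q^24  k|24↦f(k): 1:1 2:2 3:3 4:4 6:6 8:8 12:12 24:24  a_24=60
q^25  k|25↦f(k): 1:1 5:5 25:25  a_25=31
q^26  k|26↦f(k): 1:1 2:2 13:13 26:26  a_26=42
n=27: 27·1 9·3 3·9 1·27  f→[27+9+3+1]=40
[q^28] f(28)=28,f(14)=14,f(7)=7,f(4)=4,f(2)=2,f(1)=1 ⇒ 56
[q^29] f(29)=29,f(1)=1 ⇒ 30
q^30  k|30↦f(k): 30:30 15:15 10:10 6:6 5:5 3:3 2:2 1:1  a_30=72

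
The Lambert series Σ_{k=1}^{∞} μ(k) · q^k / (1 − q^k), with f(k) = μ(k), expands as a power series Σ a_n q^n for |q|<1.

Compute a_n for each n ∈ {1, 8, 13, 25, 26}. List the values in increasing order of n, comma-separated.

[q^1] μ(1)=1 ⇒ 1
q^8  k|8↦μ(k): 8:0 4:0 2:-1 1:1  a_8=0
d|13:{1,13}  Σμ=1+(-1)=0
q^25  k|25↦μ(k): 1:1 5:-1 25:0  a_25=0
n=26: 26·1 13·2 2·13 1·26  μ→[1+(-1)+(-1)+1]=0

1, 0, 0, 0, 0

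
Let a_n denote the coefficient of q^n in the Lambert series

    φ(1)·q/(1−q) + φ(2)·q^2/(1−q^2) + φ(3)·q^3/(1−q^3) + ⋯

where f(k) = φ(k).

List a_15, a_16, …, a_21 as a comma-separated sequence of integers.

q^15  k|15↦φ(k): 15:8 5:4 3:2 1:1  a_15=15
d|16:{1,2,4,8,16}  Σφ=1+1+2+4+8=16
q^17  k|17↦φ(k): 17:16 1:1  a_17=17
d|18:{1,2,3,6,9,18}  Σφ=1+1+2+2+6+6=18
d|19:{1,19}  Σφ=1+18=19
n=20: 1·20 2·10 4·5 5·4 10·2 20·1  φ→[1+1+2+4+4+8]=20
[q^21] φ(21)=12,φ(7)=6,φ(3)=2,φ(1)=1 ⇒ 21

15, 16, 17, 18, 19, 20, 21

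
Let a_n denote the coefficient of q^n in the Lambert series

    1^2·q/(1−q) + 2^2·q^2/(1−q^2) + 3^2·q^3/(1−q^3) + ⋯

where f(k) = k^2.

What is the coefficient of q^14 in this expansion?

d|14:{1,2,7,14}  Σf=1+4+49+196=250

a_14 = 250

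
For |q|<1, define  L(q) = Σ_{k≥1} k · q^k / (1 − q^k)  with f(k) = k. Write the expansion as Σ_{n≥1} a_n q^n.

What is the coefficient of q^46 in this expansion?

n=46: 46·1 23·2 2·23 1·46  f→[46+23+2+1]=72

a_46 = 72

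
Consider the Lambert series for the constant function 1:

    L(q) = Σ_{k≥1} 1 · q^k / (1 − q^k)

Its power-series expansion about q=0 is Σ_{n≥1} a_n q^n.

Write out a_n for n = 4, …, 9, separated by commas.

3, 2, 4, 2, 4, 3

d|4:{4,2,1}  Σf=1+1+1=3
n=5: 5·1 1·5  f→[1+1]=2
d|6:{1,2,3,6}  Σf=1+1+1+1=4
d|7:{1,7}  Σf=1+1=2
d|8:{1,2,4,8}  Σf=1+1+1+1=4
q^9  k|9↦f(k): 1:1 3:1 9:1  a_9=3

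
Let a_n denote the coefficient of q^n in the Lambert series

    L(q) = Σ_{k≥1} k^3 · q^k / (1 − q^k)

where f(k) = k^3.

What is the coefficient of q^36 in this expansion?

q^36  k|36↦f(k): 1:1 2:8 3:27 4:64 6:216 9:729 12:1728 18:5832 36:46656  a_36=55261

a_36 = 55261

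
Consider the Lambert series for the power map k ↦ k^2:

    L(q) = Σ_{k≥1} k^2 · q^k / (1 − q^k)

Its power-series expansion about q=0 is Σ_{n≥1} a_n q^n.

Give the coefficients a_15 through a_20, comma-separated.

n=15: 1·15 3·5 5·3 15·1  f→[1+9+25+225]=260
d|16:{16,8,4,2,1}  Σf=256+64+16+4+1=341
[q^17] f(17)=289,f(1)=1 ⇒ 290
q^18  k|18↦f(k): 18:324 9:81 6:36 3:9 2:4 1:1  a_18=455
n=19: 19·1 1·19  f→[361+1]=362
q^20  k|20↦f(k): 20:400 10:100 5:25 4:16 2:4 1:1  a_20=546

260, 341, 290, 455, 362, 546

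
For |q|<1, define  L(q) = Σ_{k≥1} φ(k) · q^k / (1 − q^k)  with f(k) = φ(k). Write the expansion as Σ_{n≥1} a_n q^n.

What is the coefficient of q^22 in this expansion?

q^22  k|22↦φ(k): 1:1 2:1 11:10 22:10  a_22=22

a_22 = 22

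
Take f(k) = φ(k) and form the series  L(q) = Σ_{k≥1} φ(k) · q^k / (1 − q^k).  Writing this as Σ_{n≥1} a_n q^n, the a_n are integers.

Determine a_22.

n=22: 1·22 2·11 11·2 22·1  φ→[1+1+10+10]=22

a_22 = 22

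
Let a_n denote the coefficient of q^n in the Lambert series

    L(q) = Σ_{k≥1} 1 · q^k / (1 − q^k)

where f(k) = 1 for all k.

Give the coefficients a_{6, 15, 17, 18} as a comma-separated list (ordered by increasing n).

4, 4, 2, 6

d|6:{1,2,3,6}  Σf=1+1+1+1=4
n=15: 1·15 3·5 5·3 15·1  f→[1+1+1+1]=4
d|17:{17,1}  Σf=1+1=2
d|18:{1,2,3,6,9,18}  Σf=1+1+1+1+1+1=6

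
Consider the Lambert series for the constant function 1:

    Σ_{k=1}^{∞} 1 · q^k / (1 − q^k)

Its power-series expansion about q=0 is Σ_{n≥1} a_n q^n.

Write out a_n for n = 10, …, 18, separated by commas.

d|10:{10,5,2,1}  Σf=1+1+1+1=4
d|11:{1,11}  Σf=1+1=2
n=12: 1·12 2·6 3·4 4·3 6·2 12·1  f→[1+1+1+1+1+1]=6
[q^13] f(13)=1,f(1)=1 ⇒ 2
d|14:{1,2,7,14}  Σf=1+1+1+1=4
n=15: 1·15 3·5 5·3 15·1  f→[1+1+1+1]=4
d|16:{16,8,4,2,1}  Σf=1+1+1+1+1=5
[q^17] f(17)=1,f(1)=1 ⇒ 2
q^18  k|18↦f(k): 1:1 2:1 3:1 6:1 9:1 18:1  a_18=6

4, 2, 6, 2, 4, 4, 5, 2, 6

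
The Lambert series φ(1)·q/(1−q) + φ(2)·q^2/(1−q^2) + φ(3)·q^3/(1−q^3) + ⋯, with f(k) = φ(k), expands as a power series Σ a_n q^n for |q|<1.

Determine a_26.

q^26  k|26↦φ(k): 1:1 2:1 13:12 26:12  a_26=26

a_26 = 26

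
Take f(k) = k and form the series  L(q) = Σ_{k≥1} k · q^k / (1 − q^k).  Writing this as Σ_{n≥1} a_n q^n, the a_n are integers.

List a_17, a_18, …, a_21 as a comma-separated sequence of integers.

q^17  k|17↦f(k): 1:1 17:17  a_17=18
q^18  k|18↦f(k): 1:1 2:2 3:3 6:6 9:9 18:18  a_18=39
d|19:{19,1}  Σf=19+1=20
[q^20] f(1)=1,f(2)=2,f(4)=4,f(5)=5,f(10)=10,f(20)=20 ⇒ 42
d|21:{21,7,3,1}  Σf=21+7+3+1=32

18, 39, 20, 42, 32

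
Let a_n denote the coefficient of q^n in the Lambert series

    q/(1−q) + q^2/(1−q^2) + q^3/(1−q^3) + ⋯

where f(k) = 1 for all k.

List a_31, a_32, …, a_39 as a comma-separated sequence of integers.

2, 6, 4, 4, 4, 9, 2, 4, 4

n=31: 1·31 31·1  f→[1+1]=2
n=32: 32·1 16·2 8·4 4·8 2·16 1·32  f→[1+1+1+1+1+1]=6
q^33  k|33↦f(k): 1:1 3:1 11:1 33:1  a_33=4
d|34:{34,17,2,1}  Σf=1+1+1+1=4
q^35  k|35↦f(k): 35:1 7:1 5:1 1:1  a_35=4
[q^36] f(36)=1,f(18)=1,f(12)=1,f(9)=1,f(6)=1,f(4)=1,f(3)=1,f(2)=1,f(1)=1 ⇒ 9
[q^37] f(1)=1,f(37)=1 ⇒ 2
q^38  k|38↦f(k): 38:1 19:1 2:1 1:1  a_38=4
q^39  k|39↦f(k): 1:1 3:1 13:1 39:1  a_39=4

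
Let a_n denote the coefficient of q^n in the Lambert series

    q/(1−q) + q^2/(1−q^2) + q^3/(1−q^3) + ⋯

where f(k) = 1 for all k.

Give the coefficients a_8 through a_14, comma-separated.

4, 3, 4, 2, 6, 2, 4

n=8: 8·1 4·2 2·4 1·8  f→[1+1+1+1]=4
d|9:{9,3,1}  Σf=1+1+1=3
[q^10] f(1)=1,f(2)=1,f(5)=1,f(10)=1 ⇒ 4
q^11  k|11↦f(k): 11:1 1:1  a_11=2
d|12:{1,2,3,4,6,12}  Σf=1+1+1+1+1+1=6
q^13  k|13↦f(k): 13:1 1:1  a_13=2
q^14  k|14↦f(k): 14:1 7:1 2:1 1:1  a_14=4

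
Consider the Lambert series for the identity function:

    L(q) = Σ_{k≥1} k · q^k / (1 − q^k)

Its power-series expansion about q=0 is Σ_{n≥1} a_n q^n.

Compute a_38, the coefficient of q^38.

a_38 = 60

d|38:{38,19,2,1}  Σf=38+19+2+1=60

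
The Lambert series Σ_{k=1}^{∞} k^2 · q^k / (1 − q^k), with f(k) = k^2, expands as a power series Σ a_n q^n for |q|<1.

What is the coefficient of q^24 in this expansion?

q^24  k|24↦f(k): 24:576 12:144 8:64 6:36 4:16 3:9 2:4 1:1  a_24=850

a_24 = 850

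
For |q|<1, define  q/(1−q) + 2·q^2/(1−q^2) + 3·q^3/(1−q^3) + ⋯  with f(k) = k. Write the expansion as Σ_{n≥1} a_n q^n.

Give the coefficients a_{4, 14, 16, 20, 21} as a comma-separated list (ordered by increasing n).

7, 24, 31, 42, 32

[q^4] f(4)=4,f(2)=2,f(1)=1 ⇒ 7
[q^14] f(1)=1,f(2)=2,f(7)=7,f(14)=14 ⇒ 24
[q^16] f(16)=16,f(8)=8,f(4)=4,f(2)=2,f(1)=1 ⇒ 31
n=20: 1·20 2·10 4·5 5·4 10·2 20·1  f→[1+2+4+5+10+20]=42
[q^21] f(21)=21,f(7)=7,f(3)=3,f(1)=1 ⇒ 32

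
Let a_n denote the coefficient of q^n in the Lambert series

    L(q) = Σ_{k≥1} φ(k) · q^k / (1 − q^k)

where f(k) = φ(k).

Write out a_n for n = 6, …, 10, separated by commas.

n=6: 6·1 3·2 2·3 1·6  φ→[2+2+1+1]=6
[q^7] φ(1)=1,φ(7)=6 ⇒ 7
n=8: 8·1 4·2 2·4 1·8  φ→[4+2+1+1]=8
d|9:{1,3,9}  Σφ=1+2+6=9
q^10  k|10↦φ(k): 10:4 5:4 2:1 1:1  a_10=10

6, 7, 8, 9, 10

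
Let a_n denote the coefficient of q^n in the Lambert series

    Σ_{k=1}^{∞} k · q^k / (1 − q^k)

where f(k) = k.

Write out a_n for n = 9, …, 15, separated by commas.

13, 18, 12, 28, 14, 24, 24

[q^9] f(9)=9,f(3)=3,f(1)=1 ⇒ 13
n=10: 10·1 5·2 2·5 1·10  f→[10+5+2+1]=18
d|11:{1,11}  Σf=1+11=12
q^12  k|12↦f(k): 1:1 2:2 3:3 4:4 6:6 12:12  a_12=28
n=13: 13·1 1·13  f→[13+1]=14
n=14: 1·14 2·7 7·2 14·1  f→[1+2+7+14]=24
n=15: 15·1 5·3 3·5 1·15  f→[15+5+3+1]=24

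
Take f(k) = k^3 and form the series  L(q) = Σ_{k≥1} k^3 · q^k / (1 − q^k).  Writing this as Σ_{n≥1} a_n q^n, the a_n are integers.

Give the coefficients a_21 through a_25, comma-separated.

9632, 11988, 12168, 16380, 15751

n=21: 1·21 3·7 7·3 21·1  f→[1+27+343+9261]=9632
[q^22] f(1)=1,f(2)=8,f(11)=1331,f(22)=10648 ⇒ 11988
n=23: 23·1 1·23  f→[12167+1]=12168
n=24: 1·24 2·12 3·8 4·6 6·4 8·3 12·2 24·1  f→[1+8+27+64+216+512+1728+13824]=16380
d|25:{25,5,1}  Σf=15625+125+1=15751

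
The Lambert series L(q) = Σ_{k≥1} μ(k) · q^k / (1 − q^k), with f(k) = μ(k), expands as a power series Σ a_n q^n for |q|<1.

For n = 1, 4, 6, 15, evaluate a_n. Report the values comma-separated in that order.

1, 0, 0, 0

n=1: 1·1  μ→[1]=1
d|4:{1,2,4}  Σμ=1+(-1)+0=0
[q^6] μ(1)=1,μ(2)=-1,μ(3)=-1,μ(6)=1 ⇒ 0
d|15:{1,3,5,15}  Σμ=1+(-1)+(-1)+1=0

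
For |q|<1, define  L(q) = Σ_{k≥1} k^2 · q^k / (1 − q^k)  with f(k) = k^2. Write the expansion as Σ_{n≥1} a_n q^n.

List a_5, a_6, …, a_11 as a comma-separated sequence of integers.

26, 50, 50, 85, 91, 130, 122

n=5: 5·1 1·5  f→[25+1]=26
[q^6] f(6)=36,f(3)=9,f(2)=4,f(1)=1 ⇒ 50
n=7: 7·1 1·7  f→[49+1]=50
q^8  k|8↦f(k): 8:64 4:16 2:4 1:1  a_8=85
[q^9] f(9)=81,f(3)=9,f(1)=1 ⇒ 91
d|10:{1,2,5,10}  Σf=1+4+25+100=130
d|11:{11,1}  Σf=121+1=122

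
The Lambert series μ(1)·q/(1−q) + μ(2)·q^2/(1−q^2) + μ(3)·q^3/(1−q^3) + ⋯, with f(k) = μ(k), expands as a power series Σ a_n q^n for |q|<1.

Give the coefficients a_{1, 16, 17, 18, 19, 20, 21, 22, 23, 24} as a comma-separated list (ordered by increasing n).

1, 0, 0, 0, 0, 0, 0, 0, 0, 0

d|1:{1}  Σμ=1=1
q^16  k|16↦μ(k): 1:1 2:-1 4:0 8:0 16:0  a_16=0
d|17:{1,17}  Σμ=1+(-1)=0
q^18  k|18↦μ(k): 18:0 9:0 6:1 3:-1 2:-1 1:1  a_18=0
d|19:{1,19}  Σμ=1+(-1)=0
[q^20] μ(1)=1,μ(2)=-1,μ(4)=0,μ(5)=-1,μ(10)=1,μ(20)=0 ⇒ 0
d|21:{1,3,7,21}  Σμ=1+(-1)+(-1)+1=0
q^22  k|22↦μ(k): 22:1 11:-1 2:-1 1:1  a_22=0
d|23:{1,23}  Σμ=1+(-1)=0
q^24  k|24↦μ(k): 24:0 12:0 8:0 6:1 4:0 3:-1 2:-1 1:1  a_24=0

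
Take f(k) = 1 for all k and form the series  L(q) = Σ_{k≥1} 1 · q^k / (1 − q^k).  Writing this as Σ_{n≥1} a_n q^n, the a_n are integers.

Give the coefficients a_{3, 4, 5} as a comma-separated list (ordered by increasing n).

[q^3] f(1)=1,f(3)=1 ⇒ 2
q^4  k|4↦f(k): 1:1 2:1 4:1  a_4=3
q^5  k|5↦f(k): 1:1 5:1  a_5=2

2, 3, 2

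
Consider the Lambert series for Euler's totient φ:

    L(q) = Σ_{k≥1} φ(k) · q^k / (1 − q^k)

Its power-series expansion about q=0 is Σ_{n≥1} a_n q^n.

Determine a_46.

n=46: 46·1 23·2 2·23 1·46  φ→[22+22+1+1]=46

a_46 = 46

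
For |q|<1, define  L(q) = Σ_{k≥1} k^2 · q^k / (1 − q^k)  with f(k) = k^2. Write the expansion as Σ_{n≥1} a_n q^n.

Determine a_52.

d|52:{1,2,4,13,26,52}  Σf=1+4+16+169+676+2704=3570

a_52 = 3570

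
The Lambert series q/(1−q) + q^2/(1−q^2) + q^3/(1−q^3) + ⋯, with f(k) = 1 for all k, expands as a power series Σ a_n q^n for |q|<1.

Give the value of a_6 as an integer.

a_6 = 4

q^6  k|6↦f(k): 1:1 2:1 3:1 6:1  a_6=4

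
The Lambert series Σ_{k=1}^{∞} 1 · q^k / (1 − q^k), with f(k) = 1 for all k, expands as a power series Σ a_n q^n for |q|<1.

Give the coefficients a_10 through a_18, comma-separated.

q^10  k|10↦f(k): 1:1 2:1 5:1 10:1  a_10=4
q^11  k|11↦f(k): 11:1 1:1  a_11=2
n=12: 1·12 2·6 3·4 4·3 6·2 12·1  f→[1+1+1+1+1+1]=6
[q^13] f(1)=1,f(13)=1 ⇒ 2
q^14  k|14↦f(k): 14:1 7:1 2:1 1:1  a_14=4
n=15: 15·1 5·3 3·5 1·15  f→[1+1+1+1]=4
n=16: 16·1 8·2 4·4 2·8 1·16  f→[1+1+1+1+1]=5
[q^17] f(1)=1,f(17)=1 ⇒ 2
q^18  k|18↦f(k): 1:1 2:1 3:1 6:1 9:1 18:1  a_18=6

4, 2, 6, 2, 4, 4, 5, 2, 6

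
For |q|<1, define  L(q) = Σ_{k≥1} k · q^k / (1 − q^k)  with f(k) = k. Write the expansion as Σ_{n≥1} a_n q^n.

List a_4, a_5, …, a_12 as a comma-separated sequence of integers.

7, 6, 12, 8, 15, 13, 18, 12, 28

n=4: 1·4 2·2 4·1  f→[1+2+4]=7
[q^5] f(5)=5,f(1)=1 ⇒ 6
n=6: 1·6 2·3 3·2 6·1  f→[1+2+3+6]=12
[q^7] f(1)=1,f(7)=7 ⇒ 8
q^8  k|8↦f(k): 8:8 4:4 2:2 1:1  a_8=15
n=9: 1·9 3·3 9·1  f→[1+3+9]=13
d|10:{1,2,5,10}  Σf=1+2+5+10=18
d|11:{1,11}  Σf=1+11=12
d|12:{12,6,4,3,2,1}  Σf=12+6+4+3+2+1=28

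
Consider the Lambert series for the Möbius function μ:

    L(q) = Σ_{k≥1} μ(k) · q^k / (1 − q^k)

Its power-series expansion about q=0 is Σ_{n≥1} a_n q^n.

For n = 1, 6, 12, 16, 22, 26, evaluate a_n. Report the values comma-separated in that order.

d|1:{1}  Σμ=1=1
d|6:{6,3,2,1}  Σμ=1+(-1)+(-1)+1=0
[q^12] μ(1)=1,μ(2)=-1,μ(3)=-1,μ(4)=0,μ(6)=1,μ(12)=0 ⇒ 0
q^16  k|16↦μ(k): 16:0 8:0 4:0 2:-1 1:1  a_16=0
d|22:{1,2,11,22}  Σμ=1+(-1)+(-1)+1=0
[q^26] μ(1)=1,μ(2)=-1,μ(13)=-1,μ(26)=1 ⇒ 0

1, 0, 0, 0, 0, 0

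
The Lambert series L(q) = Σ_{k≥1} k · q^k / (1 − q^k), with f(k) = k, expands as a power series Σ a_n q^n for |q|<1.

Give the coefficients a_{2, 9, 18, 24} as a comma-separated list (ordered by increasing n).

3, 13, 39, 60

[q^2] f(2)=2,f(1)=1 ⇒ 3
q^9  k|9↦f(k): 1:1 3:3 9:9  a_9=13
n=18: 18·1 9·2 6·3 3·6 2·9 1·18  f→[18+9+6+3+2+1]=39
[q^24] f(24)=24,f(12)=12,f(8)=8,f(6)=6,f(4)=4,f(3)=3,f(2)=2,f(1)=1 ⇒ 60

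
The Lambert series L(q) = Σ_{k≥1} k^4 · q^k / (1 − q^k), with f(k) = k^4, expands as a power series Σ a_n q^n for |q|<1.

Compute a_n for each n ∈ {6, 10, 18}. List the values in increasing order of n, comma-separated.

1394, 10642, 112931

q^6  k|6↦f(k): 6:1296 3:81 2:16 1:1  a_6=1394
n=10: 10·1 5·2 2·5 1·10  f→[10000+625+16+1]=10642
d|18:{1,2,3,6,9,18}  Σf=1+16+81+1296+6561+104976=112931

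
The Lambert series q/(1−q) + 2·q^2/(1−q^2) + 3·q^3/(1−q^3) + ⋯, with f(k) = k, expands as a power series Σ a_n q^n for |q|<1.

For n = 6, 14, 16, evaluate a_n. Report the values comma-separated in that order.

[q^6] f(1)=1,f(2)=2,f(3)=3,f(6)=6 ⇒ 12
d|14:{1,2,7,14}  Σf=1+2+7+14=24
d|16:{1,2,4,8,16}  Σf=1+2+4+8+16=31

12, 24, 31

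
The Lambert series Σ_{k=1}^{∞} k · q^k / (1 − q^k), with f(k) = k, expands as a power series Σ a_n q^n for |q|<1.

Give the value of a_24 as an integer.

d|24:{24,12,8,6,4,3,2,1}  Σf=24+12+8+6+4+3+2+1=60

a_24 = 60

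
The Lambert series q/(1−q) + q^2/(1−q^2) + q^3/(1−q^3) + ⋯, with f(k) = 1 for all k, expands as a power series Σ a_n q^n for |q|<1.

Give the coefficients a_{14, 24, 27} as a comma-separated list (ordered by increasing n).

4, 8, 4

n=14: 1·14 2·7 7·2 14·1  f→[1+1+1+1]=4
d|24:{1,2,3,4,6,8,12,24}  Σf=1+1+1+1+1+1+1+1=8
d|27:{27,9,3,1}  Σf=1+1+1+1=4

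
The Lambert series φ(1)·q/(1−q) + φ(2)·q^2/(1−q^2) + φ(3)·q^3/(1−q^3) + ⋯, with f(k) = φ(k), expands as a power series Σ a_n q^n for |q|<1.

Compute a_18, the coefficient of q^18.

d|18:{1,2,3,6,9,18}  Σφ=1+1+2+2+6+6=18

a_18 = 18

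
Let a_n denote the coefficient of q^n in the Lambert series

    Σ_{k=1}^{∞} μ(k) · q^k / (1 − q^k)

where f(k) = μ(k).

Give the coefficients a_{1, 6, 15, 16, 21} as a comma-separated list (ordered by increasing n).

1, 0, 0, 0, 0

d|1:{1}  Σμ=1=1
n=6: 6·1 3·2 2·3 1·6  μ→[1+(-1)+(-1)+1]=0
n=15: 15·1 5·3 3·5 1·15  μ→[1+(-1)+(-1)+1]=0
d|16:{1,2,4,8,16}  Σμ=1+(-1)+0+0+0=0
[q^21] μ(21)=1,μ(7)=-1,μ(3)=-1,μ(1)=1 ⇒ 0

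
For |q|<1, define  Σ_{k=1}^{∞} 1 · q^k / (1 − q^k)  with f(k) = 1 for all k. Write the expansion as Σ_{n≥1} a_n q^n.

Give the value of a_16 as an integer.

a_16 = 5

q^16  k|16↦f(k): 1:1 2:1 4:1 8:1 16:1  a_16=5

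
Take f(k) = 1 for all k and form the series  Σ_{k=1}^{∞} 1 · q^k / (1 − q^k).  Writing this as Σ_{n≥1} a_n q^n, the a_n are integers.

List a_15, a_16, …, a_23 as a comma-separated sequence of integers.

[q^15] f(15)=1,f(5)=1,f(3)=1,f(1)=1 ⇒ 4
n=16: 1·16 2·8 4·4 8·2 16·1  f→[1+1+1+1+1]=5
q^17  k|17↦f(k): 1:1 17:1  a_17=2
q^18  k|18↦f(k): 1:1 2:1 3:1 6:1 9:1 18:1  a_18=6
q^19  k|19↦f(k): 19:1 1:1  a_19=2
n=20: 20·1 10·2 5·4 4·5 2·10 1·20  f→[1+1+1+1+1+1]=6
[q^21] f(21)=1,f(7)=1,f(3)=1,f(1)=1 ⇒ 4
n=22: 22·1 11·2 2·11 1·22  f→[1+1+1+1]=4
d|23:{1,23}  Σf=1+1=2

4, 5, 2, 6, 2, 6, 4, 4, 2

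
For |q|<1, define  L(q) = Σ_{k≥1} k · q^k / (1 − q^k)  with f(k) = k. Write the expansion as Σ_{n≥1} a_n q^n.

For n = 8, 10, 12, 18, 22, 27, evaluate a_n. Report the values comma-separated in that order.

15, 18, 28, 39, 36, 40

d|8:{8,4,2,1}  Σf=8+4+2+1=15
q^10  k|10↦f(k): 10:10 5:5 2:2 1:1  a_10=18
d|12:{12,6,4,3,2,1}  Σf=12+6+4+3+2+1=28
d|18:{18,9,6,3,2,1}  Σf=18+9+6+3+2+1=39
q^22  k|22↦f(k): 1:1 2:2 11:11 22:22  a_22=36
d|27:{27,9,3,1}  Σf=27+9+3+1=40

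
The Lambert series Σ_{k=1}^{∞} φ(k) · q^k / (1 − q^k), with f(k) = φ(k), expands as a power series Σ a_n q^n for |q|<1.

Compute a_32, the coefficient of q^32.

d|32:{32,16,8,4,2,1}  Σφ=16+8+4+2+1+1=32

a_32 = 32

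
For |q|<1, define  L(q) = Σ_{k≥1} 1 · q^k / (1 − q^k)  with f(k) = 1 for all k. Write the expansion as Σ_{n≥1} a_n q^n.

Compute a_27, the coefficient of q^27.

a_27 = 4

q^27  k|27↦f(k): 27:1 9:1 3:1 1:1  a_27=4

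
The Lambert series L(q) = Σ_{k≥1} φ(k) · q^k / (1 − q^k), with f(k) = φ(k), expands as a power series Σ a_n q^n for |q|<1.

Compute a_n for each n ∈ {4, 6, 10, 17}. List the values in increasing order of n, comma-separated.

n=4: 4·1 2·2 1·4  φ→[2+1+1]=4
d|6:{1,2,3,6}  Σφ=1+1+2+2=6
n=10: 1·10 2·5 5·2 10·1  φ→[1+1+4+4]=10
d|17:{1,17}  Σφ=1+16=17

4, 6, 10, 17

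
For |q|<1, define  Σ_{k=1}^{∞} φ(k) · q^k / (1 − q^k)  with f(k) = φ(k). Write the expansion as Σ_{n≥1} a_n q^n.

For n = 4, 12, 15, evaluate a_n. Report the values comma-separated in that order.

n=4: 1·4 2·2 4·1  φ→[1+1+2]=4
q^12  k|12↦φ(k): 12:4 6:2 4:2 3:2 2:1 1:1  a_12=12
q^15  k|15↦φ(k): 1:1 3:2 5:4 15:8  a_15=15

4, 12, 15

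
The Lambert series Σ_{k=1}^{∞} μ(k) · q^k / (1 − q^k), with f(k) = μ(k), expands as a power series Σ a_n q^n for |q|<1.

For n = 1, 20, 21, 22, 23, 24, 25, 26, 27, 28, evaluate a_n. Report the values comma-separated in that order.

1, 0, 0, 0, 0, 0, 0, 0, 0, 0

[q^1] μ(1)=1 ⇒ 1
q^20  k|20↦μ(k): 1:1 2:-1 4:0 5:-1 10:1 20:0  a_20=0
d|21:{21,7,3,1}  Σμ=1+(-1)+(-1)+1=0
q^22  k|22↦μ(k): 1:1 2:-1 11:-1 22:1  a_22=0
n=23: 1·23 23·1  μ→[1+(-1)]=0
n=24: 24·1 12·2 8·3 6·4 4·6 3·8 2·12 1·24  μ→[0+0+0+1+0+(-1)+(-1)+1]=0
d|25:{25,5,1}  Σμ=0+(-1)+1=0
n=26: 1·26 2·13 13·2 26·1  μ→[1+(-1)+(-1)+1]=0
[q^27] μ(27)=0,μ(9)=0,μ(3)=-1,μ(1)=1 ⇒ 0
q^28  k|28↦μ(k): 1:1 2:-1 4:0 7:-1 14:1 28:0  a_28=0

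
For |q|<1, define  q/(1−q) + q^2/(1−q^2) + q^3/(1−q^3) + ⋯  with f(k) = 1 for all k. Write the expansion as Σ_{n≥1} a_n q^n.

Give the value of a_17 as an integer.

[q^17] f(1)=1,f(17)=1 ⇒ 2

a_17 = 2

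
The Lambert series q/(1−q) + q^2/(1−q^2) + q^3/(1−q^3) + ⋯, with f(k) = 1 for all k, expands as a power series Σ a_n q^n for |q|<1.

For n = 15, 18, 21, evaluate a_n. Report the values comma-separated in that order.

4, 6, 4

n=15: 15·1 5·3 3·5 1·15  f→[1+1+1+1]=4
[q^18] f(1)=1,f(2)=1,f(3)=1,f(6)=1,f(9)=1,f(18)=1 ⇒ 6
[q^21] f(21)=1,f(7)=1,f(3)=1,f(1)=1 ⇒ 4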